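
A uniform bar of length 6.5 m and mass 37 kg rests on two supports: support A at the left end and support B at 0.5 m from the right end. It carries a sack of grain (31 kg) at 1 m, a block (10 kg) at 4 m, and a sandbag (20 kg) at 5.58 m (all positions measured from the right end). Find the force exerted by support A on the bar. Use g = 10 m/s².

R_A ≈ 423 N

Choose support B as the axis so its reaction then has zero moment arm.
Beam weight: 37 × 10 = 370 N down at 3.25 m → arm 2.75 m, τ = 370 × 2.75 = 1018 N·m counterclockwise.
Sack of grain: 31 × 10 = 310 N down at 1 m → arm 0.5 m, τ = 310 × 0.5 = 155 N·m counterclockwise.
Block: 10 × 10 = 100 N down at 4 m → arm 3.5 m, τ = 100 × 3.5 = 350 N·m counterclockwise.
Sandbag: 20 × 10 = 200 N down at 5.58 m → arm 5.08 m, τ = 200 × 5.08 = 1016 N·m counterclockwise.
Net load moment about support B = 2539 N·m counterclockwise.
Reaction R at support A is upward at 6.5 m, arm 6 m → moment R × 6 clockwise.
Στ = 0 ⇒ R × 6 = 2539 ⇒ R = 423 N.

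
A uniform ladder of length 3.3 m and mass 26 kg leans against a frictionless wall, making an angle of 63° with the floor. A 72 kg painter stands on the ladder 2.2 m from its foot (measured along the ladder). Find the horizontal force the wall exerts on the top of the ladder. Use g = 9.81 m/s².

N_wall ≈ 305 N

Choose the foot of the ladder as the axis so the floor normal and friction both act there and drop out.
Ladder weight 26×9.81 = 255.1 N acts at 1.65 m along the ladder; its horizontal arm is 1.65·cos63° = 0.7491 m → τ = 191.1 N·m clockwise.
Painter: 72×9.81 = 706.3 N at 2.2 m → arm 0.9988 m → τ = 705.5 N·m clockwise.
Wall normal N acts horizontally at the top; its moment arm is the height L sinθ = 3.3·sin63° = 2.94 m, counterclockwise.
Στ = 0 ⇒ N × 2.94 = 896.6 ⇒ N = 305 N.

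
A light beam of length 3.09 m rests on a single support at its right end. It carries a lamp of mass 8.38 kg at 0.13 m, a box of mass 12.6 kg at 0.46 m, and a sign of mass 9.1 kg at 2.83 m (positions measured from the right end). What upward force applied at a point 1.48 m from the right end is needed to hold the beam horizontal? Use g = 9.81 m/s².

F ≈ 216 N

About the right end:
Lamp: 8.38 × 9.81 = 82.21 N down at 0.13 m → arm 0.13 m, τ = 82.21 × 0.13 = 10.69 N·m counterclockwise.
Box: 12.6 × 9.81 = 123.6 N down at 0.46 m → arm 0.46 m, τ = 123.6 × 0.46 = 56.86 N·m counterclockwise.
Sign: 9.1 × 9.81 = 89.27 N down at 2.83 m → arm 2.83 m, τ = 89.27 × 2.83 = 252.6 N·m counterclockwise.
Net moment of the loads = 320.1 N·m counterclockwise.
The upward force F acts at a point 1.48 m from the right end, arm 1.48 m, giving F × 1.48 clockwise.
Setting net torque to zero: F × 1.48 = 320.1 → F = 320.1 / 1.48 = 216 N.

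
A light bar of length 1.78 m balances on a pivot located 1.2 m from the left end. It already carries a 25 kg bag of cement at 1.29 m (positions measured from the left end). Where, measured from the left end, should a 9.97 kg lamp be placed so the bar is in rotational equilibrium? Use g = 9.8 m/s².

Take moments about the pivot (at 1.2 m from the left end).
Bag of cement: 25 × 9.8 = 245 N down at 1.29 m → arm 0.09 m, τ = 245 × 0.09 = 22.05 N·m clockwise.
Net moment of existing loads = 22.05 N·m clockwise.
The lamp weighs 9.97 × 9.8 = 97.71 N and must supply an equal counterclockwise moment, so its lever arm about the pivot is 22.05 / 97.71 = 0.226 m.
That puts it at 1.2 − 0.226 = 0.974 m from the left end.

x ≈ 0.974 m from the left end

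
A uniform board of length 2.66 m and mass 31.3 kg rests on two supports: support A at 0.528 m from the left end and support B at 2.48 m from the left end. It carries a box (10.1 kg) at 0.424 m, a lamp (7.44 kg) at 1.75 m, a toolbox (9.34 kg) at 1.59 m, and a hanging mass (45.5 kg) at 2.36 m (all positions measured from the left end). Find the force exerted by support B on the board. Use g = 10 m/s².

Sum moments about support A (its reaction then has zero moment arm).
Beam weight: 31.3 × 10 = 313 N down at 1.33 m → arm 0.802 m, τ = 313 × 0.802 = 251 N·m clockwise.
Box: 10.1 × 10 = 101 N down at 0.424 m → arm 0.104 m, τ = 101 × 0.104 = 10.5 N·m counterclockwise.
Lamp: 7.44 × 10 = 74.4 N down at 1.75 m → arm 1.222 m, τ = 74.4 × 1.222 = 90.92 N·m clockwise.
Toolbox: 9.34 × 10 = 93.4 N down at 1.59 m → arm 1.062 m, τ = 93.4 × 1.062 = 99.19 N·m clockwise.
Hanging mass: 45.5 × 10 = 455 N down at 2.36 m → arm 1.832 m, τ = 455 × 1.832 = 833.6 N·m clockwise.
Net load moment about support A = 1264 N·m clockwise.
Reaction R at support B is upward at 2.48 m, arm 1.952 m → moment R × 1.952 counterclockwise.
Στ = 0 ⇒ R × 1.952 = 1264 ⇒ R = 648 N.

R_B ≈ 648 N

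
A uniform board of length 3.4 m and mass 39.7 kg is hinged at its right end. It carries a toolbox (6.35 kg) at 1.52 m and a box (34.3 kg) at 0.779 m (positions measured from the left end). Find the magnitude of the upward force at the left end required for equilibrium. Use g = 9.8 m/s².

Sum moments about the right end (the unknown pivot reaction has zero arm there).
Beam weight: 39.7 × 9.8 = 389.1 N down at 1.7 m → arm 1.7 m, τ = 389.1 × 1.7 = 661.5 N·m counterclockwise.
Toolbox: 6.35 × 9.8 = 62.23 N down at 1.52 m → arm 1.88 m, τ = 62.23 × 1.88 = 117 N·m counterclockwise.
Box: 34.3 × 9.8 = 336.1 N down at 0.779 m → arm 2.621 m, τ = 336.1 × 2.621 = 880.9 N·m counterclockwise.
Net moment of the loads = 1659 N·m counterclockwise.
The upward force F acts at the left end, arm 3.4 m, giving F × 3.4 clockwise.
Balancing moments: F × 3.4 = 1659, giving F = 1659 / 3.4 = 488 N.

F ≈ 488 N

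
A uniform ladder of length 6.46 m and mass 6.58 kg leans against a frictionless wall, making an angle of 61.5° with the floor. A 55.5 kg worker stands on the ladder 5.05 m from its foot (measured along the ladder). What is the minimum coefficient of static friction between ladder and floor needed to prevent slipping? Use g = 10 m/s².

Take moments about the foot of the ladder.
Ladder weight 6.58×10 = 65.8 N acts at 3.23 m along the ladder; its horizontal arm is 3.23·cos61.5° = 1.541 m → τ = 101.4 N·m clockwise.
Worker: 55.5×10 = 555 N at 5.05 m → arm 2.41 m → τ = 1338 N·m clockwise.
Wall normal N acts horizontally at the top; its moment arm is the height L sinθ = 6.46·sin61.5° = 5.677 m, counterclockwise.
For rotational equilibrium, N × 5.677 = 1439, so N = 253.5 N.
ΣFx = 0 ⇒ f = N_wall = 253.5 N. ΣFy = 0 ⇒ N_floor = 620.8 N.
μ_min = f / N_floor = 253.5 / 620.8 = 0.408.

μ_min ≈ 0.408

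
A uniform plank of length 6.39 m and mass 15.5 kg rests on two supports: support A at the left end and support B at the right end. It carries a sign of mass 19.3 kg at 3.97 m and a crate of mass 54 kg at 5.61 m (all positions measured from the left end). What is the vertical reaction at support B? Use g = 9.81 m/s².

Choose support A as the axis so its reaction then has zero moment arm.
Beam weight: 15.5 × 9.81 = 152.1 N down at 3.195 m → arm 3.195 m, τ = 152.1 × 3.195 = 486 N·m clockwise.
Sign: 19.3 × 9.81 = 189.3 N down at 3.97 m → arm 3.97 m, τ = 189.3 × 3.97 = 751.5 N·m clockwise.
Crate: 54 × 9.81 = 529.7 N down at 5.61 m → arm 5.61 m, τ = 529.7 × 5.61 = 2972 N·m clockwise.
Net load moment about support A = 4210 N·m clockwise.
Reaction R at support B is upward at 6.39 m, arm 6.39 m → moment R × 6.39 counterclockwise.
Balancing moments: R × 6.39 = 4210, giving R = 659 N.

R_B ≈ 659 N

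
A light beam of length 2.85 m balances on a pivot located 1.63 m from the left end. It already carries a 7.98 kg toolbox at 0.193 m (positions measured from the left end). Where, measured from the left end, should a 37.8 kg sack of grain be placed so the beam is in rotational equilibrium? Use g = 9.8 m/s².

About the pivot (at 1.63 m from the left end):
Toolbox: 7.98 × 9.8 = 78.2 N down at 0.193 m → arm 1.437 m, τ = 78.2 × 1.437 = 112.4 N·m counterclockwise.
Net moment of existing loads = 112.4 N·m counterclockwise.
The sack of grain weighs 37.8 × 9.8 = 370.4 N and must supply an equal clockwise moment, so its lever arm about the pivot is 112.4 / 370.4 = 0.303 m.
That puts it at 1.63 + 0.303 = 1.93 m from the left end.

x ≈ 1.93 m from the left end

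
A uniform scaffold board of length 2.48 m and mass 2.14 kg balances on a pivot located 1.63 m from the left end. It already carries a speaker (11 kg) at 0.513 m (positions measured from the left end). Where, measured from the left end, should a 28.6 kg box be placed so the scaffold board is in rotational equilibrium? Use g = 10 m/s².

x ≈ 2.09 m from the left end

Taking torques about the pivot (at 1.63 m from the left end):
Beam weight: 2.14 × 10 = 21.4 N down at 1.24 m → arm 0.39 m, τ = 21.4 × 0.39 = 8.346 N·m counterclockwise.
Speaker: 11 × 10 = 110 N down at 0.513 m → arm 1.117 m, τ = 110 × 1.117 = 122.9 N·m counterclockwise.
Net moment of existing loads = 131.2 N·m counterclockwise.
The box weighs 28.6 × 10 = 286 N and must supply an equal clockwise moment, so its lever arm about the pivot is 131.2 / 286 = 0.459 m.
That puts it at 1.63 + 0.459 = 2.09 m from the left end.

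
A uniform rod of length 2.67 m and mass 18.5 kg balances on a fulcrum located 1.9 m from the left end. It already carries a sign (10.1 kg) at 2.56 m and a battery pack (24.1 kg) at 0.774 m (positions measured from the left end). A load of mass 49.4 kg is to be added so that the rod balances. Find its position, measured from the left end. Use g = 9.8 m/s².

About the fulcrum (at 1.9 m from the left end):
Beam weight: 18.5 × 9.8 = 181.3 N down at 1.335 m → arm 0.565 m, τ = 181.3 × 0.565 = 102.4 N·m counterclockwise.
Sign: 10.1 × 9.8 = 98.98 N down at 2.56 m → arm 0.66 m, τ = 98.98 × 0.66 = 65.33 N·m clockwise.
Battery pack: 24.1 × 9.8 = 236.2 N down at 0.774 m → arm 1.126 m, τ = 236.2 × 1.126 = 266 N·m counterclockwise.
Net moment of existing loads = 303.1 N·m counterclockwise.
The load weighs 49.4 × 9.8 = 484.1 N and must supply an equal clockwise moment, so its lever arm about the fulcrum is 303.1 / 484.1 = 0.626 m.
That puts it at 1.9 + 0.626 = 2.53 m from the left end.

x ≈ 2.53 m from the left end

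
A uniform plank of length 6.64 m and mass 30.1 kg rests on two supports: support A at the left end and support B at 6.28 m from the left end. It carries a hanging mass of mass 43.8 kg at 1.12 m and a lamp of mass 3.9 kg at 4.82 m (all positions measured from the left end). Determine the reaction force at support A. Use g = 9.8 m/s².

R_A ≈ 501 N

Taking torques about support B:
Beam weight: 30.1 × 9.8 = 295 N down at 3.32 m → arm 2.96 m, τ = 295 × 2.96 = 873.2 N·m counterclockwise.
Hanging mass: 43.8 × 9.8 = 429.2 N down at 1.12 m → arm 5.16 m, τ = 429.2 × 5.16 = 2215 N·m counterclockwise.
Lamp: 3.9 × 9.8 = 38.22 N down at 4.82 m → arm 1.46 m, τ = 38.22 × 1.46 = 55.8 N·m counterclockwise.
Net load moment about support B = 3144 N·m counterclockwise.
Reaction R at support A is upward at 0 m, arm 6.28 m → moment R × 6.28 clockwise.
Balancing moments: R × 6.28 = 3144, giving R = 501 N.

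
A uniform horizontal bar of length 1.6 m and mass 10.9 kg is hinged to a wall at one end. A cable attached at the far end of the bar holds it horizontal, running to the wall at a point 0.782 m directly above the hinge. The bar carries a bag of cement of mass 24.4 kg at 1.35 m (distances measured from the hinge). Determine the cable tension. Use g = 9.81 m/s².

About the hinge:
Beam weight: 10.9 × 9.81 = 106.9 N down at 0.8 m → arm 0.8 m, τ = 106.9 × 0.8 = 85.52 N·m clockwise.
Bag of cement: 24.4 × 9.81 = 239.4 N down at 1.35 m → arm 1.35 m, τ = 239.4 × 1.35 = 323.2 N·m clockwise.
Total clockwise load moment = 408.7 N·m.
The cable tension T acts at 1.6 m; only its component perpendicular to the bar, T sinθ, produces torque. sinθ = h/√(h²+d²) = 0.782/√(0.782²+1.6²) = 0.4391.
For rotational equilibrium, T × 1.6 × 0.4391 = 408.7, so T = 408.7 / 0.7026 = 582 N.

T ≈ 582 N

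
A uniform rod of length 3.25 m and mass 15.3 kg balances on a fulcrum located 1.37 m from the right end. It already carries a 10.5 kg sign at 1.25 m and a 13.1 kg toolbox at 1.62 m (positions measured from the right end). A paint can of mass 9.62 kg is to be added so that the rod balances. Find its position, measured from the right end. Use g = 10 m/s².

Take moments about the fulcrum (at 1.37 m from the right end).
Beam weight: 15.3 × 10 = 153 N down at 1.625 m → arm 0.255 m, τ = 153 × 0.255 = 39.02 N·m counterclockwise.
Sign: 10.5 × 10 = 105 N down at 1.25 m → arm 0.12 m, τ = 105 × 0.12 = 12.6 N·m clockwise.
Toolbox: 13.1 × 10 = 131 N down at 1.62 m → arm 0.25 m, τ = 131 × 0.25 = 32.75 N·m counterclockwise.
Net moment of existing loads = 59.17 N·m counterclockwise.
The paint can weighs 9.62 × 10 = 96.2 N and must supply an equal clockwise moment, so its lever arm about the fulcrum is 59.17 / 96.2 = 0.615 m.
That puts it at 1.37 − 0.615 = 0.755 m from the right end.

x ≈ 0.755 m from the right end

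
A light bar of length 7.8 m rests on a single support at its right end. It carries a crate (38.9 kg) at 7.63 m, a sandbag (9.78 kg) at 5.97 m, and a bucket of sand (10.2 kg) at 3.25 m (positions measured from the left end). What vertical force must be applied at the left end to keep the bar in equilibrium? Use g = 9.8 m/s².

F ≈ 89.1 N

Choose the right end as the axis so the unknown pivot reaction has zero arm there.
Crate: 38.9 × 9.8 = 381.2 N down at 7.63 m → arm 0.17 m, τ = 381.2 × 0.17 = 64.8 N·m counterclockwise.
Sandbag: 9.78 × 9.8 = 95.84 N down at 5.97 m → arm 1.83 m, τ = 95.84 × 1.83 = 175.4 N·m counterclockwise.
Bucket of sand: 10.2 × 9.8 = 99.96 N down at 3.25 m → arm 4.55 m, τ = 99.96 × 4.55 = 454.8 N·m counterclockwise.
Net moment of the loads = 695 N·m counterclockwise.
The upward force F acts at the left end, arm 7.8 m, giving F × 7.8 clockwise.
Setting net torque to zero: F × 7.8 = 695 → F = 695 / 7.8 = 89.1 N.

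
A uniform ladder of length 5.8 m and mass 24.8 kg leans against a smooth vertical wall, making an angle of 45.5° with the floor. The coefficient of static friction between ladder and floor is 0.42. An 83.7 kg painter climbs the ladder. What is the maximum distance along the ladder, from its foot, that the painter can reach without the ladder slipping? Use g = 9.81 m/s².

d ≈ 2.35 m

Take moments about the foot of the ladder.
Ladder weight 24.8×9.81 = 243.3 N acts at 2.9 m along the ladder; its horizontal arm is 2.9·cos45.5° = 2.033 m → τ = 494.6 N·m clockwise.
Painter weight 83.7×9.81 = 821.1 N at distance d → arm d·cos45.5° → τ = 821.1·d·0.7009 clockwise.
Wall normal N at the top has arm L sinθ = 4.137 m counterclockwise, so Στ = 0 gives N·4.137 = 494.6 + 575.5·d.
ΣFy = 0 ⇒ N_floor = 1064 N, so the maximum friction is μ_s·N_floor = 0.42×1064 = 446.9 N. ΣFx = 0 ⇒ N_wall = f, so at the slipping point N = 446.9 N.
Substituting: 446.9×4.137 = 494.6 + 575.5·d ⇒ d = (1849 − 494.6) / 575.5 = 2.35 m.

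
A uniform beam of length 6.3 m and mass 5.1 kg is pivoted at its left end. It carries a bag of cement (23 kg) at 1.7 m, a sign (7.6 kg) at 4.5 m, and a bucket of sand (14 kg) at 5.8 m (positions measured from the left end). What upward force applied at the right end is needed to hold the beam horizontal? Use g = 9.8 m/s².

Choose the left end as the axis so the unknown pivot reaction has zero arm there.
Beam weight: 5.1 × 9.8 = 49.98 N down at 3.15 m → arm 3.15 m, τ = 49.98 × 3.15 = 157.4 N·m clockwise.
Bag of cement: 23 × 9.8 = 225.4 N down at 1.7 m → arm 1.7 m, τ = 225.4 × 1.7 = 383.2 N·m clockwise.
Sign: 7.6 × 9.8 = 74.48 N down at 4.5 m → arm 4.5 m, τ = 74.48 × 4.5 = 335.2 N·m clockwise.
Bucket of sand: 14 × 9.8 = 137.2 N down at 5.8 m → arm 5.8 m, τ = 137.2 × 5.8 = 795.8 N·m clockwise.
Net moment of the loads = 1672 N·m clockwise.
The upward force F acts at the right end, arm 6.3 m, giving F × 6.3 counterclockwise.
Balancing moments: F × 6.3 = 1672, giving F = 1672 / 6.3 = 265 N.

F ≈ 265 N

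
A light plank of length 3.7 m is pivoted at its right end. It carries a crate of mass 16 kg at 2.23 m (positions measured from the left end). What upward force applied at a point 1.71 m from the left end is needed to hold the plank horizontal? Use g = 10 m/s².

Take moments about the right end.
Crate: 16 × 10 = 160 N down at 2.23 m → arm 1.47 m, τ = 160 × 1.47 = 235.2 N·m counterclockwise.
Net moment of the loads = 235.2 N·m counterclockwise.
The upward force F acts at a point 1.71 m from the left end, arm 1.99 m, giving F × 1.99 clockwise.
Στ = 0 ⇒ F × 1.99 = 235.2 ⇒ F = 235.2 / 1.99 = 118 N.

F ≈ 118 N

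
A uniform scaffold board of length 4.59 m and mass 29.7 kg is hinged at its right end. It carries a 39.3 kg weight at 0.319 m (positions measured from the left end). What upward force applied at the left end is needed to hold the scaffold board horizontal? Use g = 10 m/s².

F ≈ 514 N

Choose the right end as the axis so the unknown pivot reaction has zero arm there.
Beam weight: 29.7 × 10 = 297 N down at 2.295 m → arm 2.295 m, τ = 297 × 2.295 = 681.6 N·m counterclockwise.
Weight: 39.3 × 10 = 393 N down at 0.319 m → arm 4.271 m, τ = 393 × 4.271 = 1679 N·m counterclockwise.
Net moment of the loads = 2361 N·m counterclockwise.
The upward force F acts at the left end, arm 4.59 m, giving F × 4.59 clockwise.
Setting net torque to zero: F × 4.59 = 2361 → F = 2361 / 4.59 = 514 N.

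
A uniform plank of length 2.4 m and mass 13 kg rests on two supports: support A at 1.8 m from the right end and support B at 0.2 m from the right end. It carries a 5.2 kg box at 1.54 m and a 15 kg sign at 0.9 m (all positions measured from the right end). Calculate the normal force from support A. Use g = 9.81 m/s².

About support B:
Beam weight: 13 × 9.81 = 127.5 N down at 1.2 m → arm 1 m, τ = 127.5 × 1 = 127.5 N·m counterclockwise.
Box: 5.2 × 9.81 = 51.01 N down at 1.54 m → arm 1.34 m, τ = 51.01 × 1.34 = 68.35 N·m counterclockwise.
Sign: 15 × 9.81 = 147.2 N down at 0.9 m → arm 0.7 m, τ = 147.2 × 0.7 = 103 N·m counterclockwise.
Net load moment about support B = 298.9 N·m counterclockwise.
Reaction R at support A is upward at 1.8 m, arm 1.6 m → moment R × 1.6 clockwise.
Setting net torque to zero: R × 1.6 = 298.9 → R = 187 N.

R_A ≈ 187 N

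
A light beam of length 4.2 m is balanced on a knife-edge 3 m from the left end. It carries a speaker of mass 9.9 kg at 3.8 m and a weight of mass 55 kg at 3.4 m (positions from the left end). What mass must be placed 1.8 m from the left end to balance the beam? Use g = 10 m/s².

m ≈ 24.9 kg

Sum moments about the knife-edge (at 3 m from the left end) (the support reaction has zero arm there).
Speaker: 9.9 × 10 = 99 N down at 3.8 m → arm 0.8 m, τ = 99 × 0.8 = 79.2 N·m clockwise.
Weight: 55 × 10 = 550 N down at 3.4 m → arm 0.4 m, τ = 550 × 0.4 = 220 N·m clockwise.
Net moment of known loads = 299.2 N·m clockwise.
An unknown mass m at 1.8 m has arm 1.2 m; its moment is m·g·1.2 counterclockwise.
For rotational equilibrium, m × 10 × 1.2 = 299.2, so m = 299.2 / (10 × 1.2) = 24.9 kg.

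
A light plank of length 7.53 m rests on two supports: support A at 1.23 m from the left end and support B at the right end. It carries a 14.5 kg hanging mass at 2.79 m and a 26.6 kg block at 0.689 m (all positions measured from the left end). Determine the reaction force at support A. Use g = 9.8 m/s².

Take moments about support B.
Hanging mass: 14.5 × 9.8 = 142.1 N down at 2.79 m → arm 4.74 m, τ = 142.1 × 4.74 = 673.6 N·m counterclockwise.
Block: 26.6 × 9.8 = 260.7 N down at 0.689 m → arm 6.841 m, τ = 260.7 × 6.841 = 1783 N·m counterclockwise.
Net load moment about support B = 2457 N·m counterclockwise.
Reaction R at support A is upward at 1.23 m, arm 6.3 m → moment R × 6.3 clockwise.
Στ = 0 ⇒ R × 6.3 = 2457 ⇒ R = 390 N.

R_A ≈ 390 N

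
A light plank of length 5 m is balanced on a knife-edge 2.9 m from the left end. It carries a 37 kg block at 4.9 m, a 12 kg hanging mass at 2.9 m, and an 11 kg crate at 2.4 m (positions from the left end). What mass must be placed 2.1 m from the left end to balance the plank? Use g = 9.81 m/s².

Taking torques about the knife-edge (at 2.9 m from the left end):
Block: 37 × 9.81 = 363 N down at 4.9 m → arm 2 m, τ = 363 × 2 = 726 N·m clockwise.
Hanging mass: acts at the knife-edge, moment arm 0 → no torque.
Crate: 11 × 9.81 = 107.9 N down at 2.4 m → arm 0.5 m, τ = 107.9 × 0.5 = 53.95 N·m counterclockwise.
Net moment of known loads = 672 N·m clockwise.
An unknown mass m at 2.1 m has arm 0.8 m; its moment is m·g·0.8 counterclockwise.
Balancing moments: m × 9.81 × 0.8 = 672, giving m = 672 / (9.81 × 0.8) = 85.6 kg.

m ≈ 85.6 kg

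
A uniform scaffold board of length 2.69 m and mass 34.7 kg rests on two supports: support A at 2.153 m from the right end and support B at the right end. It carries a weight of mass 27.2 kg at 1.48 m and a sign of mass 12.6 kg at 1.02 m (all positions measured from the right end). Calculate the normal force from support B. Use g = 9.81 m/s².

Take moments about support A.
Beam weight: 34.7 × 9.81 = 340.4 N down at 1.345 m → arm 0.808 m, τ = 340.4 × 0.808 = 275 N·m clockwise.
Weight: 27.2 × 9.81 = 266.8 N down at 1.48 m → arm 0.673 m, τ = 266.8 × 0.673 = 179.6 N·m clockwise.
Sign: 12.6 × 9.81 = 123.6 N down at 1.02 m → arm 1.133 m, τ = 123.6 × 1.133 = 140 N·m clockwise.
Net load moment about support A = 594.6 N·m clockwise.
Reaction R at support B is upward at 0 m, arm 2.153 m → moment R × 2.153 counterclockwise.
Στ = 0 ⇒ R × 2.153 = 594.6 ⇒ R = 276 N.

R_B ≈ 276 N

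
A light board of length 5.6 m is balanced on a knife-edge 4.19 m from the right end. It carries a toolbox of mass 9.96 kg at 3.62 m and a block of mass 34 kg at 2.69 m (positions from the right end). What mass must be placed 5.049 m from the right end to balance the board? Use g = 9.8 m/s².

Take moments about the knife-edge (at 4.19 m from the right end).
Toolbox: 9.96 × 9.8 = 97.61 N down at 3.62 m → arm 0.57 m, τ = 97.61 × 0.57 = 55.64 N·m clockwise.
Block: 34 × 9.8 = 333.2 N down at 2.69 m → arm 1.5 m, τ = 333.2 × 1.5 = 499.8 N·m clockwise.
Net moment of known loads = 555.4 N·m clockwise.
An unknown mass m at 5.049 m has arm 0.859 m; its moment is m·g·0.859 counterclockwise.
Στ = 0 ⇒ m × 9.8 × 0.859 = 555.4 ⇒ m = 555.4 / (9.8 × 0.859) = 66 kg.

m ≈ 66 kg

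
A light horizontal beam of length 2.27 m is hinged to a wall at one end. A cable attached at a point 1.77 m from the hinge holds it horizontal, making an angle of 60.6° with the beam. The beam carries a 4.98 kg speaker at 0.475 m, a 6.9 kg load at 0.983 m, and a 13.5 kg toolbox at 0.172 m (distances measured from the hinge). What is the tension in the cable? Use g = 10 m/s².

T ≈ 74.4 N

Sum moments about the hinge (the unknown hinge reaction has zero arm there).
Speaker: 4.98 × 10 = 49.8 N down at 0.475 m → arm 0.475 m, τ = 49.8 × 0.475 = 23.65 N·m clockwise.
Load: 6.9 × 10 = 69 N down at 0.983 m → arm 0.983 m, τ = 69 × 0.983 = 67.83 N·m clockwise.
Toolbox: 13.5 × 10 = 135 N down at 0.172 m → arm 0.172 m, τ = 135 × 0.172 = 23.22 N·m clockwise.
Total clockwise load moment = 114.7 N·m.
The cable tension T acts at 1.77 m; only its component perpendicular to the beam, T sinθ, produces torque. sin 60.6° = 0.8712.
Στ = 0 ⇒ T × 1.77 × 0.8712 = 114.7 ⇒ T = 114.7 / 1.542 = 74.4 N.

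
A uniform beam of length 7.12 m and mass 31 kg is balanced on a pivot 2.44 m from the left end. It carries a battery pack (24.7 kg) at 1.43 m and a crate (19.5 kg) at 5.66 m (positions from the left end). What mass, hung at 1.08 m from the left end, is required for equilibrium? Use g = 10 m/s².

m ≈ 53.4 kg

About the pivot (at 2.44 m from the left end):
Beam weight: 31 × 10 = 310 N down at 3.56 m → arm 1.12 m, τ = 310 × 1.12 = 347.2 N·m clockwise.
Battery pack: 24.7 × 10 = 247 N down at 1.43 m → arm 1.01 m, τ = 247 × 1.01 = 249.5 N·m counterclockwise.
Crate: 19.5 × 10 = 195 N down at 5.66 m → arm 3.22 m, τ = 195 × 3.22 = 627.9 N·m clockwise.
Net moment of known loads = 725.6 N·m clockwise.
An unknown mass m at 1.08 m has arm 1.36 m; its moment is m·g·1.36 counterclockwise.
Balancing moments: m × 10 × 1.36 = 725.6, giving m = 725.6 / (10 × 1.36) = 53.4 kg.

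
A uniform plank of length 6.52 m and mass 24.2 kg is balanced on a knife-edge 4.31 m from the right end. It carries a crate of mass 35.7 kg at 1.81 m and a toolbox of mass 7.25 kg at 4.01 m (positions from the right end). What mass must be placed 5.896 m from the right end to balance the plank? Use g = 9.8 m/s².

m ≈ 73.7 kg

Choose the knife-edge (at 4.31 m from the right end) as the axis so the support reaction has zero arm there.
Beam weight: 24.2 × 9.8 = 237.2 N down at 3.26 m → arm 1.05 m, τ = 237.2 × 1.05 = 249.1 N·m clockwise.
Crate: 35.7 × 9.8 = 349.9 N down at 1.81 m → arm 2.5 m, τ = 349.9 × 2.5 = 874.8 N·m clockwise.
Toolbox: 7.25 × 9.8 = 71.05 N down at 4.01 m → arm 0.3 m, τ = 71.05 × 0.3 = 21.31 N·m clockwise.
Net moment of known loads = 1145 N·m clockwise.
An unknown mass m at 5.896 m has arm 1.586 m; its moment is m·g·1.586 counterclockwise.
Balancing moments: m × 9.8 × 1.586 = 1145, giving m = 1145 / (9.8 × 1.586) = 73.7 kg.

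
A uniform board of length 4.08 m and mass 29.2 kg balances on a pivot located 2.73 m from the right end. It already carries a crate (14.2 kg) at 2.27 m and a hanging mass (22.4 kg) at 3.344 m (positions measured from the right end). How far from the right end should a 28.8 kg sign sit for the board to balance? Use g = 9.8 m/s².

x ≈ 3.18 m from the right end

Take moments about the pivot (at 2.73 m from the right end).
Beam weight: 29.2 × 9.8 = 286.2 N down at 2.04 m → arm 0.69 m, τ = 286.2 × 0.69 = 197.5 N·m clockwise.
Crate: 14.2 × 9.8 = 139.2 N down at 2.27 m → arm 0.46 m, τ = 139.2 × 0.46 = 64.03 N·m clockwise.
Hanging mass: 22.4 × 9.8 = 219.5 N down at 3.344 m → arm 0.614 m, τ = 219.5 × 0.614 = 134.8 N·m counterclockwise.
Net moment of existing loads = 126.7 N·m clockwise.
The sign weighs 28.8 × 9.8 = 282.2 N and must supply an equal counterclockwise moment, so its lever arm about the pivot is 126.7 / 282.2 = 0.449 m.
That puts it at 2.73 + 0.449 = 3.18 m from the right end.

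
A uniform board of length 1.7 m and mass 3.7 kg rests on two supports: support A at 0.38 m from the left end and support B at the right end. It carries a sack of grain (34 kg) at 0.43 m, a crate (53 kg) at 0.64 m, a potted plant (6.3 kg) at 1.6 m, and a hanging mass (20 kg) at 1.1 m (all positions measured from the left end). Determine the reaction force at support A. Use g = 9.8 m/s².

Taking torques about support B:
Beam weight: 3.7 × 9.8 = 36.26 N down at 0.85 m → arm 0.85 m, τ = 36.26 × 0.85 = 30.82 N·m counterclockwise.
Sack of grain: 34 × 9.8 = 333.2 N down at 0.43 m → arm 1.27 m, τ = 333.2 × 1.27 = 423.2 N·m counterclockwise.
Crate: 53 × 9.8 = 519.4 N down at 0.64 m → arm 1.06 m, τ = 519.4 × 1.06 = 550.6 N·m counterclockwise.
Potted plant: 6.3 × 9.8 = 61.74 N down at 1.6 m → arm 0.1 m, τ = 61.74 × 0.1 = 6.174 N·m counterclockwise.
Hanging mass: 20 × 9.8 = 196 N down at 1.1 m → arm 0.6 m, τ = 196 × 0.6 = 117.6 N·m counterclockwise.
Net load moment about support B = 1128 N·m counterclockwise.
Reaction R at support A is upward at 0.38 m, arm 1.32 m → moment R × 1.32 clockwise.
For rotational equilibrium, R × 1.32 = 1128, so R = 855 N.

R_A ≈ 855 N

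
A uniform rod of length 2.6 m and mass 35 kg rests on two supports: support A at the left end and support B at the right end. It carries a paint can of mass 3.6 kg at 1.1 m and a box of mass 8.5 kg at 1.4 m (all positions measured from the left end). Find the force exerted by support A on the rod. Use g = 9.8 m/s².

Sum moments about support B (its reaction then has zero moment arm).
Beam weight: 35 × 9.8 = 343 N down at 1.3 m → arm 1.3 m, τ = 343 × 1.3 = 445.9 N·m counterclockwise.
Paint can: 3.6 × 9.8 = 35.28 N down at 1.1 m → arm 1.5 m, τ = 35.28 × 1.5 = 52.92 N·m counterclockwise.
Box: 8.5 × 9.8 = 83.3 N down at 1.4 m → arm 1.2 m, τ = 83.3 × 1.2 = 99.96 N·m counterclockwise.
Net load moment about support B = 598.8 N·m counterclockwise.
Reaction R at support A is upward at 0 m, arm 2.6 m → moment R × 2.6 clockwise.
For rotational equilibrium, R × 2.6 = 598.8, so R = 230 N.

R_A ≈ 230 N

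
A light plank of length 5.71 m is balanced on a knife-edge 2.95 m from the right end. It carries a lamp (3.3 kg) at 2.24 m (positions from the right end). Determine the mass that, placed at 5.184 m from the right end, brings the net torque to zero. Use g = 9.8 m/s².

m ≈ 1.05 kg

Take moments about the knife-edge (at 2.95 m from the right end).
Lamp: 3.3 × 9.8 = 32.34 N down at 2.24 m → arm 0.71 m, τ = 32.34 × 0.71 = 22.96 N·m clockwise.
Net moment of known loads = 22.96 N·m clockwise.
An unknown mass m at 5.184 m has arm 2.234 m; its moment is m·g·2.234 counterclockwise.
Setting net torque to zero: m × 9.8 × 2.234 = 22.96 → m = 22.96 / (9.8 × 2.234) = 1.05 kg.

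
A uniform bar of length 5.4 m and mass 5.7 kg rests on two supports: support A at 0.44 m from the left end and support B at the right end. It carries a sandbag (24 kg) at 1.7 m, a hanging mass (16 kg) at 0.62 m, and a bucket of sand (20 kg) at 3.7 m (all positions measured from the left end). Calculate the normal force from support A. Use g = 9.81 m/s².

R_A ≈ 425 N

About support B:
Beam weight: 5.7 × 9.81 = 55.92 N down at 2.7 m → arm 2.7 m, τ = 55.92 × 2.7 = 151 N·m counterclockwise.
Sandbag: 24 × 9.81 = 235.4 N down at 1.7 m → arm 3.7 m, τ = 235.4 × 3.7 = 871 N·m counterclockwise.
Hanging mass: 16 × 9.81 = 157 N down at 0.62 m → arm 4.78 m, τ = 157 × 4.78 = 750.5 N·m counterclockwise.
Bucket of sand: 20 × 9.81 = 196.2 N down at 3.7 m → arm 1.7 m, τ = 196.2 × 1.7 = 333.5 N·m counterclockwise.
Net load moment about support B = 2106 N·m counterclockwise.
Reaction R at support A is upward at 0.44 m, arm 4.96 m → moment R × 4.96 clockwise.
Balancing moments: R × 4.96 = 2106, giving R = 425 N.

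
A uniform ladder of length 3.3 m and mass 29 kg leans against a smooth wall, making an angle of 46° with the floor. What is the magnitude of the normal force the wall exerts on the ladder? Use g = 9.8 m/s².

N_wall ≈ 137 N

Taking torques about the foot of the ladder:
Ladder weight 29×9.8 = 284.2 N acts at 1.65 m along the ladder; its horizontal arm is 1.65·cos46° = 1.146 m → τ = 325.7 N·m clockwise.
Wall normal N acts horizontally at the top; its moment arm is the height L sinθ = 3.3·sin46° = 2.374 m, counterclockwise.
Στ = 0 ⇒ N × 2.374 = 325.7 ⇒ N = 137 N.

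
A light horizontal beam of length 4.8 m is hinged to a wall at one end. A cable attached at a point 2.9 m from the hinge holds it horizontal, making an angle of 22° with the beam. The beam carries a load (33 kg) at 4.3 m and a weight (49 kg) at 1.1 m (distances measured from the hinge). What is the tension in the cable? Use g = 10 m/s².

T ≈ 1800 N

Choose the hinge as the axis so the unknown hinge reaction has zero arm there.
Load: 33 × 10 = 330 N down at 4.3 m → arm 4.3 m, τ = 330 × 4.3 = 1419 N·m clockwise.
Weight: 49 × 10 = 490 N down at 1.1 m → arm 1.1 m, τ = 490 × 1.1 = 539 N·m clockwise.
Total clockwise load moment = 1958 N·m.
The cable tension T acts at 2.9 m; only its component perpendicular to the beam, T sinθ, produces torque. sin 22° = 0.3746.
Setting net torque to zero: T × 2.9 × 0.3746 = 1958 → T = 1958 / 1.086 = 1800 N.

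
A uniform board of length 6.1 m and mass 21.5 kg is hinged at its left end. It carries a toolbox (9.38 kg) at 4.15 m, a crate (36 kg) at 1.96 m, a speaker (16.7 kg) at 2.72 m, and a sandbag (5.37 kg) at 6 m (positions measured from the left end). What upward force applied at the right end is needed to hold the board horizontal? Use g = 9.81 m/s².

Choose the left end as the axis so the unknown pivot reaction has zero arm there.
Beam weight: 21.5 × 9.81 = 210.9 N down at 3.05 m → arm 3.05 m, τ = 210.9 × 3.05 = 643.2 N·m clockwise.
Toolbox: 9.38 × 9.81 = 92.02 N down at 4.15 m → arm 4.15 m, τ = 92.02 × 4.15 = 381.9 N·m clockwise.
Crate: 36 × 9.81 = 353.2 N down at 1.96 m → arm 1.96 m, τ = 353.2 × 1.96 = 692.3 N·m clockwise.
Speaker: 16.7 × 9.81 = 163.8 N down at 2.72 m → arm 2.72 m, τ = 163.8 × 2.72 = 445.5 N·m clockwise.
Sandbag: 5.37 × 9.81 = 52.68 N down at 6 m → arm 6 m, τ = 52.68 × 6 = 316.1 N·m clockwise.
Net moment of the loads = 2479 N·m clockwise.
The upward force F acts at the right end, arm 6.1 m, giving F × 6.1 counterclockwise.
Setting net torque to zero: F × 6.1 = 2479 → F = 2479 / 6.1 = 406 N.

F ≈ 406 N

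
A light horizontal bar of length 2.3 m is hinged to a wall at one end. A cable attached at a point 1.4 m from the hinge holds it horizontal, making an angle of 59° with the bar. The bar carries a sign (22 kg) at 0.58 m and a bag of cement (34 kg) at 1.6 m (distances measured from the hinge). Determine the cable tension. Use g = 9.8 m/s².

Sum moments about the hinge (the unknown hinge reaction has zero arm there).
Sign: 22 × 9.8 = 215.6 N down at 0.58 m → arm 0.58 m, τ = 215.6 × 0.58 = 125 N·m clockwise.
Bag of cement: 34 × 9.8 = 333.2 N down at 1.6 m → arm 1.6 m, τ = 333.2 × 1.6 = 533.1 N·m clockwise.
Total clockwise load moment = 658.1 N·m.
The cable tension T acts at 1.4 m; only its component perpendicular to the bar, T sinθ, produces torque. sin 59° = 0.8572.
Στ = 0 ⇒ T × 1.4 × 0.8572 = 658.1 ⇒ T = 658.1 / 1.2 = 548 N.

T ≈ 548 N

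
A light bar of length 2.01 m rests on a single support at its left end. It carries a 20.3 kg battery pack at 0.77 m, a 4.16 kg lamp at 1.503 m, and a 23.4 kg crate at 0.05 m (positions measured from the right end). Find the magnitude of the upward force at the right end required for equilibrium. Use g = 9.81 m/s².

Sum moments about the left end (the unknown pivot reaction has zero arm there).
Battery pack: 20.3 × 9.81 = 199.1 N down at 0.77 m → arm 1.24 m, τ = 199.1 × 1.24 = 246.9 N·m clockwise.
Lamp: 4.16 × 9.81 = 40.81 N down at 1.503 m → arm 0.507 m, τ = 40.81 × 0.507 = 20.69 N·m clockwise.
Crate: 23.4 × 9.81 = 229.6 N down at 0.05 m → arm 1.96 m, τ = 229.6 × 1.96 = 450 N·m clockwise.
Net moment of the loads = 717.6 N·m clockwise.
The upward force F acts at the right end, arm 2.01 m, giving F × 2.01 counterclockwise.
Balancing moments: F × 2.01 = 717.6, giving F = 717.6 / 2.01 = 357 N.

F ≈ 357 N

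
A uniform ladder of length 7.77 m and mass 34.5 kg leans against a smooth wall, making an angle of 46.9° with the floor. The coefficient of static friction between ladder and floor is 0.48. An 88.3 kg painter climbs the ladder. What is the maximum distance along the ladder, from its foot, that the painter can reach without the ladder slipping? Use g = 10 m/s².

d ≈ 4.02 m

Sum moments about the foot of the ladder (the floor normal and friction both act there and drop out).
Ladder weight 34.5×10 = 345 N acts at 3.885 m along the ladder; its horizontal arm is 3.885·cos46.9° = 2.655 m → τ = 916 N·m clockwise.
Painter weight 88.3×10 = 883 N at distance d → arm d·cos46.9° → τ = 883·d·0.6833 clockwise.
Wall normal N at the top has arm L sinθ = 5.673 m counterclockwise, so Στ = 0 gives N·5.673 = 916 + 603.4·d.
ΣFy = 0 ⇒ N_floor = 1228 N, so the maximum friction is μ_s·N_floor = 0.48×1228 = 589.4 N. ΣFx = 0 ⇒ N_wall = f, so at the slipping point N = 589.4 N.
Substituting: 589.4×5.673 = 916 + 603.4·d ⇒ d = (3344 − 916) / 603.4 = 4.02 m.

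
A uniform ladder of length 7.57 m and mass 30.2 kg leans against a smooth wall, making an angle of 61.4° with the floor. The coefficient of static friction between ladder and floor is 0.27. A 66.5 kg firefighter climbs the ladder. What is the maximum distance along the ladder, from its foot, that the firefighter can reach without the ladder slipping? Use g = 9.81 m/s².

Taking torques about the foot of the ladder:
Ladder weight 30.2×9.81 = 296.3 N acts at 3.785 m along the ladder; its horizontal arm is 3.785·cos61.4° = 1.812 m → τ = 536.9 N·m clockwise.
Firefighter weight 66.5×9.81 = 652.4 N at distance d → arm d·cos61.4° → τ = 652.4·d·0.4787 clockwise.
Wall normal N at the top has arm L sinθ = 6.646 m counterclockwise, so Στ = 0 gives N·6.646 = 536.9 + 312.3·d.
ΣFy = 0 ⇒ N_floor = 948.7 N, so the maximum friction is μ_s·N_floor = 0.27×948.7 = 256.1 N. ΣFx = 0 ⇒ N_wall = f, so at the slipping point N = 256.1 N.
Substituting: 256.1×6.646 = 536.9 + 312.3·d ⇒ d = (1702 − 536.9) / 312.3 = 3.73 m.

d ≈ 3.73 m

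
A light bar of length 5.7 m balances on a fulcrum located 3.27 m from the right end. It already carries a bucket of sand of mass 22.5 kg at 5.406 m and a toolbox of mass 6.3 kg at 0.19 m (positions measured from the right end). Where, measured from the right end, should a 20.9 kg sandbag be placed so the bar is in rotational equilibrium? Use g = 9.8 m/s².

x ≈ 1.9 m from the right end

Choose the fulcrum (at 3.27 m from the right end) as the axis so the support reaction has zero arm there.
Bucket of sand: 22.5 × 9.8 = 220.5 N down at 5.406 m → arm 2.136 m, τ = 220.5 × 2.136 = 471 N·m counterclockwise.
Toolbox: 6.3 × 9.8 = 61.74 N down at 0.19 m → arm 3.08 m, τ = 61.74 × 3.08 = 190.2 N·m clockwise.
Net moment of existing loads = 280.8 N·m counterclockwise.
The sandbag weighs 20.9 × 9.8 = 204.8 N and must supply an equal clockwise moment, so its lever arm about the fulcrum is 280.8 / 204.8 = 1.37 m.
That puts it at 3.27 − 1.37 = 1.9 m from the right end.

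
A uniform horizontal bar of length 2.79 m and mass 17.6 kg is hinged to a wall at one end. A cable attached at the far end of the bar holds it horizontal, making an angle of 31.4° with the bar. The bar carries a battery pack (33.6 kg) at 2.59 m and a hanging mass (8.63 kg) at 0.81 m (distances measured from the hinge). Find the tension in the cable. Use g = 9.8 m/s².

T ≈ 799 N

About the hinge:
Beam weight: 17.6 × 9.8 = 172.5 N down at 1.395 m → arm 1.395 m, τ = 172.5 × 1.395 = 240.6 N·m clockwise.
Battery pack: 33.6 × 9.8 = 329.3 N down at 2.59 m → arm 2.59 m, τ = 329.3 × 2.59 = 852.9 N·m clockwise.
Hanging mass: 8.63 × 9.8 = 84.57 N down at 0.81 m → arm 0.81 m, τ = 84.57 × 0.81 = 68.5 N·m clockwise.
Total clockwise load moment = 1162 N·m.
The cable tension T acts at 2.79 m; only its component perpendicular to the bar, T sinθ, produces torque. sin 31.4° = 0.521.
Στ = 0 ⇒ T × 2.79 × 0.521 = 1162 ⇒ T = 1162 / 1.454 = 799 N.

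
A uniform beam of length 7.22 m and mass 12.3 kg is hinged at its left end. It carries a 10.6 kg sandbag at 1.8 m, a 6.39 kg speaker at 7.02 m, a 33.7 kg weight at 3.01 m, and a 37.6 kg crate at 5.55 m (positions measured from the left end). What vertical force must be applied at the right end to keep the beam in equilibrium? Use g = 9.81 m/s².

F ≈ 569 N

Taking torques about the left end:
Beam weight: 12.3 × 9.81 = 120.7 N down at 3.61 m → arm 3.61 m, τ = 120.7 × 3.61 = 435.7 N·m clockwise.
Sandbag: 10.6 × 9.81 = 104 N down at 1.8 m → arm 1.8 m, τ = 104 × 1.8 = 187.2 N·m clockwise.
Speaker: 6.39 × 9.81 = 62.69 N down at 7.02 m → arm 7.02 m, τ = 62.69 × 7.02 = 440.1 N·m clockwise.
Weight: 33.7 × 9.81 = 330.6 N down at 3.01 m → arm 3.01 m, τ = 330.6 × 3.01 = 995.1 N·m clockwise.
Crate: 37.6 × 9.81 = 368.9 N down at 5.55 m → arm 5.55 m, τ = 368.9 × 5.55 = 2047 N·m clockwise.
Net moment of the loads = 4105 N·m clockwise.
The upward force F acts at the right end, arm 7.22 m, giving F × 7.22 counterclockwise.
Στ = 0 ⇒ F × 7.22 = 4105 ⇒ F = 4105 / 7.22 = 569 N.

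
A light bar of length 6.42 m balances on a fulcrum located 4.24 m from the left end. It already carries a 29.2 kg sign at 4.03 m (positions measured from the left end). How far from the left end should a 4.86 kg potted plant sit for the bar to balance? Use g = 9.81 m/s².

x ≈ 5.5 m from the left end

Taking torques about the fulcrum (at 4.24 m from the left end):
Sign: 29.2 × 9.81 = 286.5 N down at 4.03 m → arm 0.21 m, τ = 286.5 × 0.21 = 60.16 N·m counterclockwise.
Net moment of existing loads = 60.16 N·m counterclockwise.
The potted plant weighs 4.86 × 9.81 = 47.68 N and must supply an equal clockwise moment, so its lever arm about the fulcrum is 60.16 / 47.68 = 1.26 m.
That puts it at 4.24 + 1.26 = 5.5 m from the left end.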